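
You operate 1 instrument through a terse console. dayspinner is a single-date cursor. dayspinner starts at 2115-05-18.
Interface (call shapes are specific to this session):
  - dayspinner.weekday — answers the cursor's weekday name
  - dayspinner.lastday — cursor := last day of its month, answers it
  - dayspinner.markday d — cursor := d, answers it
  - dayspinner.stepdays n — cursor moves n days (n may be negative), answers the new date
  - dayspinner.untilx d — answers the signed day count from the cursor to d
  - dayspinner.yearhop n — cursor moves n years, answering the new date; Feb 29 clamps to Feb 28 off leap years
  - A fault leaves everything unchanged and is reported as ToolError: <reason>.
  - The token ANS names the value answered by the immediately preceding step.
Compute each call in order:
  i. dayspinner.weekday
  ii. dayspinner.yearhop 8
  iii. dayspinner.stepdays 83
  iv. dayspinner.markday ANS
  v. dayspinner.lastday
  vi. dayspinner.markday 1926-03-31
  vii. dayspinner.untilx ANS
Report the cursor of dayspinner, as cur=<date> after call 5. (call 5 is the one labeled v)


==> dayspinner.weekday()
<== Saturday
==> dayspinner.yearhop(8)
<== 2123-05-18
==> dayspinner.stepdays(83)
<== 2123-08-09
==> dayspinner.markday(ANS)
<== 2123-08-09
==> dayspinner.lastday()
<== 2123-08-31
==> dayspinner.markday(1926-03-31)
<== 1926-03-31
==> dayspinner.untilx(ANS)
<== 0

Answer: cur=2123-08-31


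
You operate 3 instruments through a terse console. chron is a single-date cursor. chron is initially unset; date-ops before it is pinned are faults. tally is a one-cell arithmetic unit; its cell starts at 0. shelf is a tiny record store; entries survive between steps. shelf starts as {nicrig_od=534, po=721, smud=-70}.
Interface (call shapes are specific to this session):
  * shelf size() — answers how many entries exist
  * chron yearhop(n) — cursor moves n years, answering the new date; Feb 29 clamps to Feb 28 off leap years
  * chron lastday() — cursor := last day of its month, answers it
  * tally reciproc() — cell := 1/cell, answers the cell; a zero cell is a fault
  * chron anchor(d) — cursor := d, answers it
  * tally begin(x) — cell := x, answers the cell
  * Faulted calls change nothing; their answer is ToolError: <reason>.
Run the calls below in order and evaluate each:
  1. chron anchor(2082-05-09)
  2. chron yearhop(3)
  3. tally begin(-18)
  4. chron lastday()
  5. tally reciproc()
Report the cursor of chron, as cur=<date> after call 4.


CALL chron anchor[d: 2082-05-09]
RET  2082-05-09
CALL chron yearhop[n: 3]
RET  2085-05-09
CALL tally begin[x: -18]
RET  -18
CALL chron lastday[]
RET  2085-05-31
CALL tally reciproc[]
RET  -1/18

Answer: cur=2085-05-31


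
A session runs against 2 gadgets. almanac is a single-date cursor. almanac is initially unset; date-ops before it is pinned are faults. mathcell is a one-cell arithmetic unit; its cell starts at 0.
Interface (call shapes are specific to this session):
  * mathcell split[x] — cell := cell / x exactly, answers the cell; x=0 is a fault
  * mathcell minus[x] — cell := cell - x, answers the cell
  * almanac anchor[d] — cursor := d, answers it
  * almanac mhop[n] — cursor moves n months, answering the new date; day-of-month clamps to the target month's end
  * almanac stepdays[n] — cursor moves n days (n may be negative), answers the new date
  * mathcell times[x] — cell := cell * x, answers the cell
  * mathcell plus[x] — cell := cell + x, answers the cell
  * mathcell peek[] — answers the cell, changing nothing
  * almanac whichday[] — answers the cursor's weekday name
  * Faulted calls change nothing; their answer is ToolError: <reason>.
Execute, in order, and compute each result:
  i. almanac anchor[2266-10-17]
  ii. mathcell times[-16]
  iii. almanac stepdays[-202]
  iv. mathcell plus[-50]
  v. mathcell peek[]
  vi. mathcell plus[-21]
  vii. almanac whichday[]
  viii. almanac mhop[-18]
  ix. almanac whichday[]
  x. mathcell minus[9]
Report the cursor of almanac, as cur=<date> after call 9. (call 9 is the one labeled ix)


Answer: cur=2264-09-29

Derivation:
% almanac anchor(d: 2266-10-17) == 2266-10-17
% mathcell times(x: -16) == 0
% almanac stepdays(n: -202) == 2266-03-29
% mathcell plus(x: -50) == -50
% mathcell peek() == -50
% mathcell plus(x: -21) == -71
% almanac whichday() == Thursday
% almanac mhop(n: -18) == 2264-09-29
% almanac whichday() == Thursday
% mathcell minus(x: 9) == -80


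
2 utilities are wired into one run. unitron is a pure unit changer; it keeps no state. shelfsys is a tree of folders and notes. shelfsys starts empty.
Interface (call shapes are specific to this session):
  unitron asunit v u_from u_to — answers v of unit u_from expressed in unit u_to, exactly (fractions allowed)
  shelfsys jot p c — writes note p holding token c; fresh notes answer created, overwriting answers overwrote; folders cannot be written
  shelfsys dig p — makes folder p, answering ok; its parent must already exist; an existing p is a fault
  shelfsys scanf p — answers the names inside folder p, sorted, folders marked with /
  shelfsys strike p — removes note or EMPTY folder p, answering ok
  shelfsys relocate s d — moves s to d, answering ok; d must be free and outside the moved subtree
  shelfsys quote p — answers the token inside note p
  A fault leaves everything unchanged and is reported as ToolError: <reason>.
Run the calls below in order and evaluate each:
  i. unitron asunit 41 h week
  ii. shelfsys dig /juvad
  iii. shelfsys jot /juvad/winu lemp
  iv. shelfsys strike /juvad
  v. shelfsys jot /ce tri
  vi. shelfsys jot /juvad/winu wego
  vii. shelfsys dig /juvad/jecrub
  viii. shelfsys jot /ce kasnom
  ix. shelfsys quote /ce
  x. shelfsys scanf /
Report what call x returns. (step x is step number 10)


Answer: [ce, juvad/]

Derivation:
Step: unitron asunit[v: 41; u_from: h; u_to: week]
Result: 41/168
Step: shelfsys dig[p: /juvad]
Result: ok
Step: shelfsys jot[p: /juvad/winu; c: lemp]
Result: created
Step: shelfsys strike[p: /juvad]
Result: ToolError: not empty
Step: shelfsys jot[p: /ce; c: tri]
Result: created
Step: shelfsys jot[p: /juvad/winu; c: wego]
Result: overwrote
Step: shelfsys dig[p: /juvad/jecrub]
Result: ok
Step: shelfsys jot[p: /ce; c: kasnom]
Result: overwrote
Step: shelfsys quote[p: /ce]
Result: kasnom
Step: shelfsys scanf[p: /]
Result: [ce, juvad/]


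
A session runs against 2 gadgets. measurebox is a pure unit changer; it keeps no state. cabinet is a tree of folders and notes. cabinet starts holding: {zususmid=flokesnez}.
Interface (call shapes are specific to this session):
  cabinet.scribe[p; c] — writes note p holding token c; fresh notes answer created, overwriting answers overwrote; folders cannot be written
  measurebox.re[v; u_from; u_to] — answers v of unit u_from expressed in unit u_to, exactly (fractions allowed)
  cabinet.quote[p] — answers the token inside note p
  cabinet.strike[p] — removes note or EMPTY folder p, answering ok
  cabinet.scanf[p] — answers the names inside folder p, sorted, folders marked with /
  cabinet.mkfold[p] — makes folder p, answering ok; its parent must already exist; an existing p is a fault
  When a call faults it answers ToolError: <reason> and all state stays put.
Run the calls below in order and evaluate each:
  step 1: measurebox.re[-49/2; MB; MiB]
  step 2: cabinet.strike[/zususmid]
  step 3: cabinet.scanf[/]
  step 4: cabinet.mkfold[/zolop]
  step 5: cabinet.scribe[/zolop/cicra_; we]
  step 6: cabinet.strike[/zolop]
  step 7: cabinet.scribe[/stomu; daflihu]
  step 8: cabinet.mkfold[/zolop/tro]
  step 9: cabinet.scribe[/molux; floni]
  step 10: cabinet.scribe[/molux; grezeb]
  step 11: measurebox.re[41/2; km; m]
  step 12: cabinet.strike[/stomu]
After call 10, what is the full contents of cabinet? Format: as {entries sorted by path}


Then measurebox.re passing v: -49/2, u_from: MB, u_to: MiB, and see -765625/32768.
Calling cabinet.strike passing p: /zususmid, which returns ok.
Invoking cabinet.scanf passing p: /: [].
Next I call cabinet.mkfold passing p: /zolop, and see ok.
Calling cabinet.scribe passing p: /zolop/cicra_, c: we: created.
Next I call cabinet.strike passing p: /zolop, — result: ToolError: not empty.
I call cabinet.scribe passing p: /stomu, c: daflihu, — result: created.
I call cabinet.mkfold passing p: /zolop/tro, giving ok.
I call cabinet.scribe passing p: /molux, c: floni, → created.
I try cabinet.scribe passing p: /molux, c: grezeb, — result: overwrote.
I run measurebox.re passing v: 41/2, u_from: km, u_to: m, yielding 20500.
I use cabinet.strike passing p: /stomu, yielding ok.

Answer: {molux=grezeb, stomu=daflihu, zolop/, zolop/cicra_=we, zolop/tro/}


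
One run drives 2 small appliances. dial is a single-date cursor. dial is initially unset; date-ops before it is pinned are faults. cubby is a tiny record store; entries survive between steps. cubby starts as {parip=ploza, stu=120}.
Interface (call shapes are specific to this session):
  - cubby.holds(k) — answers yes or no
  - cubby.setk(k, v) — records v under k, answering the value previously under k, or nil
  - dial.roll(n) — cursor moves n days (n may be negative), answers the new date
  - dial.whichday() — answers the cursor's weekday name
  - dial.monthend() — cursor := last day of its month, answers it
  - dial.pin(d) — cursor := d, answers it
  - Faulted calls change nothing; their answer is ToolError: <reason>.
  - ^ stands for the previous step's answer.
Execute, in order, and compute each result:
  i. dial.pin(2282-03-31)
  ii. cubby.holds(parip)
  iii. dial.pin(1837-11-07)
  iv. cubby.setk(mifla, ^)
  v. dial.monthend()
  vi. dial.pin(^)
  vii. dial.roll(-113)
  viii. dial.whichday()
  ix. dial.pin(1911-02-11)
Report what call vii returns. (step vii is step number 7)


Answer: 1837-08-09

Derivation:
Step: dial.pin[d='2282-03-31']
Result: 2282-03-31
Step: cubby.holds[k='parip']
Result: yes
Step: dial.pin[d='1837-11-07']
Result: 1837-11-07
Step: cubby.setk[k='mifla'; v='^']
Result: nil
Step: dial.monthend[]
Result: 1837-11-30
Step: dial.pin[d='^']
Result: 1837-11-30
Step: dial.roll[n='-113']
Result: 1837-08-09
Step: dial.whichday[]
Result: Wednesday
Step: dial.pin[d='1911-02-11']
Result: 1911-02-11


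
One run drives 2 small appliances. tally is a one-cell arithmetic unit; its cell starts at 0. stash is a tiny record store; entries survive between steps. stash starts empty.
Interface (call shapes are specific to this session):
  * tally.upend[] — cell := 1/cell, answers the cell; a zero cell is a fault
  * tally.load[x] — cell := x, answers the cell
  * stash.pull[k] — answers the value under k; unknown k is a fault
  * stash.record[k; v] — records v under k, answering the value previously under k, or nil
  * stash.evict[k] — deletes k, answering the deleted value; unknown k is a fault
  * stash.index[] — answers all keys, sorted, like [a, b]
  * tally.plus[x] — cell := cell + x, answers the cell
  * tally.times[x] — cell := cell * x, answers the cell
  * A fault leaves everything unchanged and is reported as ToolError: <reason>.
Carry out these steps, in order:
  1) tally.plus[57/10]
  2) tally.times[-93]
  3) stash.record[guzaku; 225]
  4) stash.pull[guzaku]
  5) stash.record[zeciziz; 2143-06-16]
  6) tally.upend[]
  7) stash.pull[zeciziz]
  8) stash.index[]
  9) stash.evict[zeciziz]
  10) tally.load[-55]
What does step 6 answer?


→ tally.plus(x→57/10)
← 57/10
→ tally.times(x→-93)
← -5301/10
→ stash.record(k→guzaku, v→225)
← nil
→ stash.pull(k→guzaku)
← 225
→ stash.record(k→zeciziz, v→2143-06-16)
← nil
→ tally.upend()
← -10/5301
→ stash.pull(k→zeciziz)
← 2143-06-16
→ stash.index()
← [guzaku, zeciziz]
→ stash.evict(k→zeciziz)
← 2143-06-16
→ tally.load(x→-55)
← -55

Answer: -10/5301


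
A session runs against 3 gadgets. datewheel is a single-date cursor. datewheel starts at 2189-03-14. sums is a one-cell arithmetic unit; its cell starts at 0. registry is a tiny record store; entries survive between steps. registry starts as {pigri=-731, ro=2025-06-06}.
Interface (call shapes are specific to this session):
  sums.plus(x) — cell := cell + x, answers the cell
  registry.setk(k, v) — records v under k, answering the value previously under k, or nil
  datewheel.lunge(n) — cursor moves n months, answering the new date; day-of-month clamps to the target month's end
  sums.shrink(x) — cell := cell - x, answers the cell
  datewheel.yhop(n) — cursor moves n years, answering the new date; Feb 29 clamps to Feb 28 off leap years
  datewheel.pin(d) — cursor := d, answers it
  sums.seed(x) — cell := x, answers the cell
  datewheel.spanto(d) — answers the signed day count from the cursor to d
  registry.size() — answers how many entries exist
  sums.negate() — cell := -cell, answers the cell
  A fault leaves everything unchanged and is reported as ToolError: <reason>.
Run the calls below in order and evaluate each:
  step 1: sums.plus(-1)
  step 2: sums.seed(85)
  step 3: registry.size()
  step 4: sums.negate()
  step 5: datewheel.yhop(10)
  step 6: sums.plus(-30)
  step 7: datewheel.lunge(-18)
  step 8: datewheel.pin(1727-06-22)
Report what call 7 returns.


;; sums.plus(x→-1) -> -1
;; sums.seed(x→85) -> 85
;; registry.size() -> 2
;; sums.negate() -> -85
;; datewheel.yhop(n→10) -> 2199-03-14
;; sums.plus(x→-30) -> -115
;; datewheel.lunge(n→-18) -> 2197-09-14
;; datewheel.pin(d→1727-06-22) -> 1727-06-22

Answer: 2197-09-14


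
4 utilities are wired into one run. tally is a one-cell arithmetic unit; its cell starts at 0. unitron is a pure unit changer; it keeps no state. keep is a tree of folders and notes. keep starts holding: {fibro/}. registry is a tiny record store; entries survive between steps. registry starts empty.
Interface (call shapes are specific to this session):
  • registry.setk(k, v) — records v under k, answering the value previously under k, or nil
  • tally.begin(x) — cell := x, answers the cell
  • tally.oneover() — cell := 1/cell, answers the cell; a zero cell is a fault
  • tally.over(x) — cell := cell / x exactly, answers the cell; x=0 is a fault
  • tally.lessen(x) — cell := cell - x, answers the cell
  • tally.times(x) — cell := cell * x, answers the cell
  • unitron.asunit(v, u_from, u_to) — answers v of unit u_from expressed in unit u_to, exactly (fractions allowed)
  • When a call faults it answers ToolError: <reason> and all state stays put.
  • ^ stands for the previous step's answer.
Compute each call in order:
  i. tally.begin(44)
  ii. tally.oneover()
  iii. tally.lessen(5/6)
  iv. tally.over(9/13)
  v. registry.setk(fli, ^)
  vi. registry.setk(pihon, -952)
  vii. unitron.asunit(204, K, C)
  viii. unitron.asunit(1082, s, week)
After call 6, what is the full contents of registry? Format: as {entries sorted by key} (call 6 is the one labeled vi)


Answer: {fli=-1391/1188, pihon=-952}

Derivation:
// 1. tally.begin(x=44) ~> 44
// 2. tally.oneover() ~> 1/44
// 3. tally.lessen(x=5/6) ~> -107/132
// 4. tally.over(x=9/13) ~> -1391/1188
// 5. registry.setk(k=fli, v=^) ~> nil
// 6. registry.setk(k=pihon, v=-952) ~> nil
// 7. unitron.asunit(v=204, u_from=K, u_to=C) ~> -1383/20
// 8. unitron.asunit(v=1082, u_from=s, u_to=week) ~> 541/302400


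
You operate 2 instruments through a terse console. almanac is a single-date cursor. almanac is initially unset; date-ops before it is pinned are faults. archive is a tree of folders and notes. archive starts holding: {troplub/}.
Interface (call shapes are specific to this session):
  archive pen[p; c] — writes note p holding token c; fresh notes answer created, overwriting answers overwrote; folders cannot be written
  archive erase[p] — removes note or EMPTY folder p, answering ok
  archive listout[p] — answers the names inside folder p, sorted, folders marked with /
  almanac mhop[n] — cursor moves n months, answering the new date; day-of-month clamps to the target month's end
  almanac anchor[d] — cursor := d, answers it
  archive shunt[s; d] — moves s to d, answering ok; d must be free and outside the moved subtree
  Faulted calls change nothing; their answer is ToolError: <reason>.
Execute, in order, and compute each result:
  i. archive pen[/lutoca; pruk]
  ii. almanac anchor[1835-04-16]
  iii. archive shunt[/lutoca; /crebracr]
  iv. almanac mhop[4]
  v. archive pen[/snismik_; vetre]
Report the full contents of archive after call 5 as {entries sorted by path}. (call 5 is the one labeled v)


I run archive pen with /lutoca, pruk, giving created.
Now I run almanac anchor with 1835-04-16, and see 1835-04-16.
Invoking archive shunt with /lutoca, /crebracr, and observe ok.
Next I call almanac mhop with 4, yielding 1835-08-16.
I call archive pen with /snismik_, vetre, giving created.

Answer: {crebracr=pruk, snismik_=vetre, troplub/}


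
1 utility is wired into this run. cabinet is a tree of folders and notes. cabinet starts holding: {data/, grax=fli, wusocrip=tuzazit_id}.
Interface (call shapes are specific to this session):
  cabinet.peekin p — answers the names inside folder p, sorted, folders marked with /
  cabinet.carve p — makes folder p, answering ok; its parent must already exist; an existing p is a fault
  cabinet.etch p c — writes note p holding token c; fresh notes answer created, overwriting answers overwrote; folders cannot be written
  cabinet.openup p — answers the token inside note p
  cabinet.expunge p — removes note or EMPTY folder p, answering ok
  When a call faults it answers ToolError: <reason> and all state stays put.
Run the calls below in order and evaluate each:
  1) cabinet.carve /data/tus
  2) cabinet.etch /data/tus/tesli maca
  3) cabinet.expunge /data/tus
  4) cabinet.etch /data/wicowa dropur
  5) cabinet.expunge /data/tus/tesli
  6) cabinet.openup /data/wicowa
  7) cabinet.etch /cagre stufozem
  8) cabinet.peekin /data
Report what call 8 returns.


Answer: [tus/, wicowa]

Derivation:
>> carve(p: /data/tus)
<< ok
>> etch(p: /data/tus/tesli, c: maca)
<< created
>> expunge(p: /data/tus)
<< ToolError: not empty
>> etch(p: /data/wicowa, c: dropur)
<< created
>> expunge(p: /data/tus/tesli)
<< ok
>> openup(p: /data/wicowa)
<< dropur
>> etch(p: /cagre, c: stufozem)
<< created
>> peekin(p: /data)
<< [tus/, wicowa]


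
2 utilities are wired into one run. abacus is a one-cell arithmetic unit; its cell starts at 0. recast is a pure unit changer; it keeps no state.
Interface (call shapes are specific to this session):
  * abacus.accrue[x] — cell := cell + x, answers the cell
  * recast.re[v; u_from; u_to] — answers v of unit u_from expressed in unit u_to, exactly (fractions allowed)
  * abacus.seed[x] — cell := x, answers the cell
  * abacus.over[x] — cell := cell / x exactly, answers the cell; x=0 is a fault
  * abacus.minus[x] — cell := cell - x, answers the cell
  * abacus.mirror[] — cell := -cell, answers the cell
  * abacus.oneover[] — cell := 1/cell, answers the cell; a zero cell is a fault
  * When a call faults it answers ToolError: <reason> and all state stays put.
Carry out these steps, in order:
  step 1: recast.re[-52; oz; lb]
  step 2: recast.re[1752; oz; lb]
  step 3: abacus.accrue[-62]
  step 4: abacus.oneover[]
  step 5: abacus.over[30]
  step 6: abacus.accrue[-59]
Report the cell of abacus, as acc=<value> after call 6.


-> recast.re(-52, oz, lb)
<- -13/4
-> recast.re(1752, oz, lb)
<- 219/2
-> abacus.accrue(-62)
<- -62
-> abacus.oneover()
<- -1/62
-> abacus.over(30)
<- -1/1860
-> abacus.accrue(-59)
<- -109741/1860

Answer: acc=-109741/1860


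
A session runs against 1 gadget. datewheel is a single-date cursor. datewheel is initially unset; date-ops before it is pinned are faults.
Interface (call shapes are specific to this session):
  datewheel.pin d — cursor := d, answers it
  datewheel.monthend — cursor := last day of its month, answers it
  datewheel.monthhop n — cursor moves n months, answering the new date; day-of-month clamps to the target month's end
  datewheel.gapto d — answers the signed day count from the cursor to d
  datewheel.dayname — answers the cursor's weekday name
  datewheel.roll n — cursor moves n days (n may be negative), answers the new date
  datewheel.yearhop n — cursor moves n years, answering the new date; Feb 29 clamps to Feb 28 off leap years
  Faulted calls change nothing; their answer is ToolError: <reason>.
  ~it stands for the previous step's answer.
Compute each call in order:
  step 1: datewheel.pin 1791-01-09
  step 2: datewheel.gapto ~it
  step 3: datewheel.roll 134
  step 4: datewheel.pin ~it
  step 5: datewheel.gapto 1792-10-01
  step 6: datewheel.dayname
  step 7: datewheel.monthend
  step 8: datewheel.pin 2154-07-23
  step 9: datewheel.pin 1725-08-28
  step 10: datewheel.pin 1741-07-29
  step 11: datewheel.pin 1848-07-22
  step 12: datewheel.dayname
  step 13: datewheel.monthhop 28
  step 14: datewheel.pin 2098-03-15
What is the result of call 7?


Next I call pin using d: 1791-01-09, and see 1791-01-09.
I run gapto using d: ~it, → 0.
Invoking roll using n: 134, and see 1791-05-23.
Now I run pin using d: ~it, and get 1791-05-23.
I use gapto using d: 1792-10-01: 497.
I run dayname(), which returns Monday.
I use monthend, yielding 1791-05-31.
I invoke pin using d: 2154-07-23, → 2154-07-23.
I try pin using d: 1725-08-28, and get 1725-08-28.
Now I run pin using d: 1741-07-29, → 1741-07-29.
I run pin using d: 1848-07-22: 1848-07-22.
Next I call dayname(), — result: Saturday.
Invoking monthhop using n: 28, giving 1850-11-22.
I invoke pin using d: 2098-03-15, and observe 2098-03-15.

Answer: 1791-05-31


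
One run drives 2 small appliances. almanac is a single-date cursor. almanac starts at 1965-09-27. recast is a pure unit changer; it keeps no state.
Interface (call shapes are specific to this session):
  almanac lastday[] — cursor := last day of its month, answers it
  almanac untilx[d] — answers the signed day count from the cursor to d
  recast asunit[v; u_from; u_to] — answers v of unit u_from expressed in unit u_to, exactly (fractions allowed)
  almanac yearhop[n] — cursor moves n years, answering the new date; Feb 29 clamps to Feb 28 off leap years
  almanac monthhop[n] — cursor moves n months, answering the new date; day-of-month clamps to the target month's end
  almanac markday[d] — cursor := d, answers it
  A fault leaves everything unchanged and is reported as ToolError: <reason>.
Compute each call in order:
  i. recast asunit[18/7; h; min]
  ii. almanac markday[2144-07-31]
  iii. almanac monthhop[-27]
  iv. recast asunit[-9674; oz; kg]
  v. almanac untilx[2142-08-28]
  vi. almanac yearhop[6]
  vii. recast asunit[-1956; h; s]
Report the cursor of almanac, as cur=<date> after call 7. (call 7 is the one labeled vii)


Act: recast asunit[v='18/7'; u_from='h'; u_to='min']
Obs: 1080/7
Act: almanac markday[d='2144-07-31']
Obs: 2144-07-31
Act: almanac monthhop[n='-27']
Obs: 2142-04-30
Act: recast asunit[v='-9674'; u_from='oz'; u_to='kg']
Obs: -219402629369/800000000
Act: almanac untilx[d='2142-08-28']
Obs: 120
Act: almanac yearhop[n='6']
Obs: 2148-04-30
Act: recast asunit[v='-1956'; u_from='h'; u_to='s']
Obs: -7041600

Answer: cur=2148-04-30


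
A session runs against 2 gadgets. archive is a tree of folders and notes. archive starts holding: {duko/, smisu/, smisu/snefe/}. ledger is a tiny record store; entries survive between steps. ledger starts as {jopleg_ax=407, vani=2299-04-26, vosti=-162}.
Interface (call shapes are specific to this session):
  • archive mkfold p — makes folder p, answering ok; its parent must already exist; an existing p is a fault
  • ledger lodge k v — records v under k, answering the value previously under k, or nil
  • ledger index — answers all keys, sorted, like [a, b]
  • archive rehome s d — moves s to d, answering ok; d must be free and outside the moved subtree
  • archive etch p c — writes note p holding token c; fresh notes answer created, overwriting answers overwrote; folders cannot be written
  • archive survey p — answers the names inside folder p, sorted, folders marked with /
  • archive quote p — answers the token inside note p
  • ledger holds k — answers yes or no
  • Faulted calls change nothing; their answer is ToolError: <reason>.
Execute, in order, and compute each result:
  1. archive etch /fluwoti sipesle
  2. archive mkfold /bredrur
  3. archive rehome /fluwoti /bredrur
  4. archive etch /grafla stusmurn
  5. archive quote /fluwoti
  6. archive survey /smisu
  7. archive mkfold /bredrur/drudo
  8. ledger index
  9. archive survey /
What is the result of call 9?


Answer: [bredrur/, duko/, fluwoti, grafla, smisu/]

Derivation:
·→ archive etch(/fluwoti, sipesle)
·← created
·→ archive mkfold(/bredrur)
·← ok
·→ archive rehome(/fluwoti, /bredrur)
·← ToolError: exists
·→ archive etch(/grafla, stusmurn)
·← created
·→ archive quote(/fluwoti)
·← sipesle
·→ archive survey(/smisu)
·← [snefe/]
·→ archive mkfold(/bredrur/drudo)
·← ok
·→ ledger index()
·← [jopleg_ax, vani, vosti]
·→ archive survey(/)
·← [bredrur/, duko/, fluwoti, grafla, smisu/]


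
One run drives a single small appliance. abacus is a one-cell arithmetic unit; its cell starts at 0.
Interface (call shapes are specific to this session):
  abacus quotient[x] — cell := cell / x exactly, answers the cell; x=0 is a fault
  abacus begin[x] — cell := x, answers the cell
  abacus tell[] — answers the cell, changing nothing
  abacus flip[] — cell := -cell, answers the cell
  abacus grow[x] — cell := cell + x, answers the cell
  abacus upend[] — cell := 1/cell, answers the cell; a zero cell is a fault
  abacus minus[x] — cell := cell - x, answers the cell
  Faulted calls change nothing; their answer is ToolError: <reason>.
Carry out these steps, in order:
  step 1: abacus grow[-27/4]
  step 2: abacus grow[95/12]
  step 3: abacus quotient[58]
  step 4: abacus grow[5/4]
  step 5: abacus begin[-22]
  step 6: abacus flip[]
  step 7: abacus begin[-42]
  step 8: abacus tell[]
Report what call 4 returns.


;; 1. abacus grow(-27/4) : -27/4
;; 2. abacus grow(95/12) : 7/6
;; 3. abacus quotient(58) : 7/348
;; 4. abacus grow(5/4) : 221/174
;; 5. abacus begin(-22) : -22
;; 6. abacus flip() : 22
;; 7. abacus begin(-42) : -42
;; 8. abacus tell() : -42

Answer: 221/174


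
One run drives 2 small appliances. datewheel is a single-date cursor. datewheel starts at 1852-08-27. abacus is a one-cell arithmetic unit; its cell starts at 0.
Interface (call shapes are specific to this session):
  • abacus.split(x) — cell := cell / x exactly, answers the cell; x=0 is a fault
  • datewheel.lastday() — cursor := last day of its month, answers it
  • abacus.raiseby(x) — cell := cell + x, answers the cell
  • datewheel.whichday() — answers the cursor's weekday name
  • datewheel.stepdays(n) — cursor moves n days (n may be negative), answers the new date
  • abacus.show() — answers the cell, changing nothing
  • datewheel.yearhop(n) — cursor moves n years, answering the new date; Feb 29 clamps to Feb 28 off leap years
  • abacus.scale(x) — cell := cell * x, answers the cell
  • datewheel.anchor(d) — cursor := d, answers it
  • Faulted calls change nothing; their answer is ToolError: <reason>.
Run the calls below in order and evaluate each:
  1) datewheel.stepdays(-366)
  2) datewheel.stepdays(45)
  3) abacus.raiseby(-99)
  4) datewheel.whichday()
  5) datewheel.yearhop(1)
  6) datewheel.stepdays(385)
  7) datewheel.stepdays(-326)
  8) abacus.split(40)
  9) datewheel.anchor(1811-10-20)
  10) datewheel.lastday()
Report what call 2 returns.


Answer: 1851-10-11

Derivation:
==> stepdays(n: -366)
<== 1851-08-27
==> stepdays(n: 45)
<== 1851-10-11
==> raiseby(x: -99)
<== -99
==> whichday()
<== Saturday
==> yearhop(n: 1)
<== 1852-10-11
==> stepdays(n: 385)
<== 1853-10-31
==> stepdays(n: -326)
<== 1852-12-09
==> split(x: 40)
<== -99/40
==> anchor(d: 1811-10-20)
<== 1811-10-20
==> lastday()
<== 1811-10-31


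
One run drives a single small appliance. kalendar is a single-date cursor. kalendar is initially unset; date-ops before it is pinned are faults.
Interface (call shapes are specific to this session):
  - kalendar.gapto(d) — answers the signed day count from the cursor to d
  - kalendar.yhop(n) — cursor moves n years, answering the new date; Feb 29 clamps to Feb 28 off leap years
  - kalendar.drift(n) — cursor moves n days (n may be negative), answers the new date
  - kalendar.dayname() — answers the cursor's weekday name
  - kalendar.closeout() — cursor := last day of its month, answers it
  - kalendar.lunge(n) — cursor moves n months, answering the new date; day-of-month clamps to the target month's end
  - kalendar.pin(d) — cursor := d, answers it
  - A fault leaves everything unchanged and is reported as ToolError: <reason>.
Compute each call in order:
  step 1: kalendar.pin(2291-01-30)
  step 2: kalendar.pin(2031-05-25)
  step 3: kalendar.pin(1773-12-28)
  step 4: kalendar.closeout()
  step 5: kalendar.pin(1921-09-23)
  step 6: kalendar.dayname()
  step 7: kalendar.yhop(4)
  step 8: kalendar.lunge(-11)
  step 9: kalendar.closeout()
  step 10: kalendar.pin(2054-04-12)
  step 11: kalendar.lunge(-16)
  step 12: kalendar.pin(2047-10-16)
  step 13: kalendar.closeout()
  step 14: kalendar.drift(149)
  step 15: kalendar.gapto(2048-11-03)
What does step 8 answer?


-> pin(d='2291-01-30')
<- 2291-01-30
-> pin(d='2031-05-25')
<- 2031-05-25
-> pin(d='1773-12-28')
<- 1773-12-28
-> closeout()
<- 1773-12-31
-> pin(d='1921-09-23')
<- 1921-09-23
-> dayname()
<- Friday
-> yhop(n='4')
<- 1925-09-23
-> lunge(n='-11')
<- 1924-10-23
-> closeout()
<- 1924-10-31
-> pin(d='2054-04-12')
<- 2054-04-12
-> lunge(n='-16')
<- 2052-12-12
-> pin(d='2047-10-16')
<- 2047-10-16
-> closeout()
<- 2047-10-31
-> drift(n='149')
<- 2048-03-28
-> gapto(d='2048-11-03')
<- 220

Answer: 1924-10-23


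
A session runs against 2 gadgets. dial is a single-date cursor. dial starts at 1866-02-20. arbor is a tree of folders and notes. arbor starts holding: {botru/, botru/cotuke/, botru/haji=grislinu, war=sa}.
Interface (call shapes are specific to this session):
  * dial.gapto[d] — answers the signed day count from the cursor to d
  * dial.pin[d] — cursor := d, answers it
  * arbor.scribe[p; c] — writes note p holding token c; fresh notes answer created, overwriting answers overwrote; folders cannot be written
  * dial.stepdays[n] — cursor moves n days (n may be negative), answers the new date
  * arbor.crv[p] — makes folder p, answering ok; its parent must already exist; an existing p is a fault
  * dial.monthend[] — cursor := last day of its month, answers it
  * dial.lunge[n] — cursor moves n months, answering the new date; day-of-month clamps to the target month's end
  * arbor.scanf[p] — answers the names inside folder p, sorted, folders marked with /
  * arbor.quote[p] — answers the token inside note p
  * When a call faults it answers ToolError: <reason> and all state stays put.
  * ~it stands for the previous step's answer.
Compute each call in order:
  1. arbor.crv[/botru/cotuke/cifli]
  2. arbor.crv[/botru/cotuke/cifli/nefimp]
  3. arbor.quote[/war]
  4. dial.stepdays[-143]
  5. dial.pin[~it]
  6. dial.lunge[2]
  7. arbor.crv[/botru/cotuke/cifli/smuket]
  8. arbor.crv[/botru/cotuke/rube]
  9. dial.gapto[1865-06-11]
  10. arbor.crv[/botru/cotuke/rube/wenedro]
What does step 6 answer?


Answer: 1865-11-30

Derivation:
;; 1. arbor.crv(p=/botru/cotuke/cifli) => ok
;; 2. arbor.crv(p=/botru/cotuke/cifli/nefimp) => ok
;; 3. arbor.quote(p=/war) => sa
;; 4. dial.stepdays(n=-143) => 1865-09-30
;; 5. dial.pin(d=~it) => 1865-09-30
;; 6. dial.lunge(n=2) => 1865-11-30
;; 7. arbor.crv(p=/botru/cotuke/cifli/smuket) => ok
;; 8. arbor.crv(p=/botru/cotuke/rube) => ok
;; 9. dial.gapto(d=1865-06-11) => -172
;; 10. arbor.crv(p=/botru/cotuke/rube/wenedro) => ok


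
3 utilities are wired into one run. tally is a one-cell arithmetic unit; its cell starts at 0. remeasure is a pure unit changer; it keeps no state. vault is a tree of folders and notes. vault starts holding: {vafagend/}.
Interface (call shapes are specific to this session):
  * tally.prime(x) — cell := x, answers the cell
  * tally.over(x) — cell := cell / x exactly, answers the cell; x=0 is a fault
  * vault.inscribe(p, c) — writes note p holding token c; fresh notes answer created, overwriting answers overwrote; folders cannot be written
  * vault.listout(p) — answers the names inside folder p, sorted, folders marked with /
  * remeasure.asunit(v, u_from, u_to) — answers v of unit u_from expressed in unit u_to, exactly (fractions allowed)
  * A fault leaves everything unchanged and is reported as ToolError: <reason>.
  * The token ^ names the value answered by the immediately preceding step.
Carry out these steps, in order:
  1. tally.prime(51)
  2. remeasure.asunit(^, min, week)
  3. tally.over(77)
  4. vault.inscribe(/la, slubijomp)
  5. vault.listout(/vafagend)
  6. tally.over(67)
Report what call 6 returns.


Answer: 51/5159

Derivation:
Calling prime on x='51', which returns 51.
Invoking asunit on v='^', u_from='min', u_to='week', and get 17/3360.
I call over on x='77', and see 51/77.
Using inscribe on p='/la', c='slubijomp', which returns created.
I use listout on p='/vafagend', giving [].
Calling over on x='67', and get 51/5159.


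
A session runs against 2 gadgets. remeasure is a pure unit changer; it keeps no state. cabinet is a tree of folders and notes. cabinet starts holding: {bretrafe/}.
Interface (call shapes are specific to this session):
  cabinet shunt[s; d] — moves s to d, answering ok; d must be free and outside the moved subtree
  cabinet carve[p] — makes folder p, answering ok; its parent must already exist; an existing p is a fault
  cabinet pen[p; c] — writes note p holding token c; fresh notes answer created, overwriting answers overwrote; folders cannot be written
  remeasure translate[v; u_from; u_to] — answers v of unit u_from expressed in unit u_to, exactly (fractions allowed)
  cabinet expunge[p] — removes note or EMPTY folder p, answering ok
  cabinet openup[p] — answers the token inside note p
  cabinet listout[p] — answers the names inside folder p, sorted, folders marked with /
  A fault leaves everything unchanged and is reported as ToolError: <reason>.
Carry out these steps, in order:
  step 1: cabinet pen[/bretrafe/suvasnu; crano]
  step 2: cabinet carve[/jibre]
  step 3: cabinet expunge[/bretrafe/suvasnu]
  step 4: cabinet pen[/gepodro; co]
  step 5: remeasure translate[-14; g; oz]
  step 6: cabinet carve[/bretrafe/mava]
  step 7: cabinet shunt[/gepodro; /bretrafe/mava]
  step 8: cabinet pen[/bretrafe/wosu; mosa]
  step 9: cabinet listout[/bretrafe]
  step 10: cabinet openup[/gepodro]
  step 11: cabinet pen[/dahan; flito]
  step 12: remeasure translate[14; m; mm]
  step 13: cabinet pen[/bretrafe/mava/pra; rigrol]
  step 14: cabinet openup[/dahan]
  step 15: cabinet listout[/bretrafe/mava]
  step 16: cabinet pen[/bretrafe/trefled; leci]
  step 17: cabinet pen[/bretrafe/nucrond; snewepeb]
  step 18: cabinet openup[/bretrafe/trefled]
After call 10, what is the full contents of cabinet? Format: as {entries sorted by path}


Answer: {bretrafe/, bretrafe/mava/, bretrafe/wosu=mosa, gepodro=co, jibre/}

Derivation:
Step: cabinet pen[/bretrafe/suvasnu; crano]
Result: created
Step: cabinet carve[/jibre]
Result: ok
Step: cabinet expunge[/bretrafe/suvasnu]
Result: ok
Step: cabinet pen[/gepodro; co]
Result: created
Step: remeasure translate[-14; g; oz]
Result: -3200000/6479891
Step: cabinet carve[/bretrafe/mava]
Result: ok
Step: cabinet shunt[/gepodro; /bretrafe/mava]
Result: ToolError: exists
Step: cabinet pen[/bretrafe/wosu; mosa]
Result: created
Step: cabinet listout[/bretrafe]
Result: [mava/, wosu]
Step: cabinet openup[/gepodro]
Result: co
Step: cabinet pen[/dahan; flito]
Result: created
Step: remeasure translate[14; m; mm]
Result: 14000
Step: cabinet pen[/bretrafe/mava/pra; rigrol]
Result: created
Step: cabinet openup[/dahan]
Result: flito
Step: cabinet listout[/bretrafe/mava]
Result: [pra]
Step: cabinet pen[/bretrafe/trefled; leci]
Result: created
Step: cabinet pen[/bretrafe/nucrond; snewepeb]
Result: created
Step: cabinet openup[/bretrafe/trefled]
Result: leci


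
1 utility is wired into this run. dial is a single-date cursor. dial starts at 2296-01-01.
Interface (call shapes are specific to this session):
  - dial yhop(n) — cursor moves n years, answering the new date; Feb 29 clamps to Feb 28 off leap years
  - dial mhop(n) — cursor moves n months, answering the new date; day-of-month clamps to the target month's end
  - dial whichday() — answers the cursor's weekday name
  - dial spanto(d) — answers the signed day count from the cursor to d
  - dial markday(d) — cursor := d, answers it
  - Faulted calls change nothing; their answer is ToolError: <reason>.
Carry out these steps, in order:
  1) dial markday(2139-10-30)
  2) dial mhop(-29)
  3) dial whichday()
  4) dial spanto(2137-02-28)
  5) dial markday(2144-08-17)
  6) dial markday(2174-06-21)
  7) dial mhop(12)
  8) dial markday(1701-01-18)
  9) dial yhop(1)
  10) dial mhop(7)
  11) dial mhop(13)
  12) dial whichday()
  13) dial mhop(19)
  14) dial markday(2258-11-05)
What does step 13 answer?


Answer: 1705-04-18

Derivation:
→ dial markday(2139-10-30)
← 2139-10-30
→ dial mhop(-29)
← 2137-05-30
→ dial whichday()
← Thursday
→ dial spanto(2137-02-28)
← -91
→ dial markday(2144-08-17)
← 2144-08-17
→ dial markday(2174-06-21)
← 2174-06-21
→ dial mhop(12)
← 2175-06-21
→ dial markday(1701-01-18)
← 1701-01-18
→ dial yhop(1)
← 1702-01-18
→ dial mhop(7)
← 1702-08-18
→ dial mhop(13)
← 1703-09-18
→ dial whichday()
← Tuesday
→ dial mhop(19)
← 1705-04-18
→ dial markday(2258-11-05)
← 2258-11-05


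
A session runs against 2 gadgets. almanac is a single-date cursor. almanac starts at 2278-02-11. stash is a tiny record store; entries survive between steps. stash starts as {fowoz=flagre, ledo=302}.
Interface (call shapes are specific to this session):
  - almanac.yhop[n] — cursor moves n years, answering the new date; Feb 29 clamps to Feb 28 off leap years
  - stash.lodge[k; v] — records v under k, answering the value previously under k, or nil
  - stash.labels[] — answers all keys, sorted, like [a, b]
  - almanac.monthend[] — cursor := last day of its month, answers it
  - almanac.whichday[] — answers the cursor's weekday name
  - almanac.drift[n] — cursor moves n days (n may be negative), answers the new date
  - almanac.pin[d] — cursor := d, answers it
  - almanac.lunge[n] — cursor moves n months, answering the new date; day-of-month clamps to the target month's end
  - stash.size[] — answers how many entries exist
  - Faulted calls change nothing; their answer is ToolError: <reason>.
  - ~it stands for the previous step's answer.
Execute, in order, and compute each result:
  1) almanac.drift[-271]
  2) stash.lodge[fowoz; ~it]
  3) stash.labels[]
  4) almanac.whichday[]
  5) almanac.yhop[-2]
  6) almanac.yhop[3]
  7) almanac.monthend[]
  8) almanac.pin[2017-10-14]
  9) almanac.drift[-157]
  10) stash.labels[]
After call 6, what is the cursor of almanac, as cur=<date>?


Answer: cur=2278-05-16

Derivation:
% almanac.drift n→-271
[out] 2277-05-16
% stash.lodge k→fowoz v→~it
[out] flagre
% stash.labels
[out] [fowoz, ledo]
% almanac.whichday
[out] Wednesday
% almanac.yhop n→-2
[out] 2275-05-16
% almanac.yhop n→3
[out] 2278-05-16
% almanac.monthend
[out] 2278-05-31
% almanac.pin d→2017-10-14
[out] 2017-10-14
% almanac.drift n→-157
[out] 2017-05-10
% stash.labels
[out] [fowoz, ledo]


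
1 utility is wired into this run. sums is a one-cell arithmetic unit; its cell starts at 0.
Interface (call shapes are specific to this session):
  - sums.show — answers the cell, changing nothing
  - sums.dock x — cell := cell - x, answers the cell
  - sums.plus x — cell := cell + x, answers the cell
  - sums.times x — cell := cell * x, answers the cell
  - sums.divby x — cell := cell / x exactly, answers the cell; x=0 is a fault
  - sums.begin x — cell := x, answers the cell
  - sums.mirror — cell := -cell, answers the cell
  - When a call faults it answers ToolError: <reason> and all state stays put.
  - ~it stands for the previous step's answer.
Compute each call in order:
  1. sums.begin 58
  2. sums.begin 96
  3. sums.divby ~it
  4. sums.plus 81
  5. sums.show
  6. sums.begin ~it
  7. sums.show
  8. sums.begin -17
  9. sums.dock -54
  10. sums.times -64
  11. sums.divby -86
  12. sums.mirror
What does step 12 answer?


% sums.begin x='58'
:: 58
% sums.begin x='96'
:: 96
% sums.divby x='~it'
:: 1
% sums.plus x='81'
:: 82
% sums.show
:: 82
% sums.begin x='~it'
:: 82
% sums.show
:: 82
% sums.begin x='-17'
:: -17
% sums.dock x='-54'
:: 37
% sums.times x='-64'
:: -2368
% sums.divby x='-86'
:: 1184/43
% sums.mirror
:: -1184/43

Answer: -1184/43
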